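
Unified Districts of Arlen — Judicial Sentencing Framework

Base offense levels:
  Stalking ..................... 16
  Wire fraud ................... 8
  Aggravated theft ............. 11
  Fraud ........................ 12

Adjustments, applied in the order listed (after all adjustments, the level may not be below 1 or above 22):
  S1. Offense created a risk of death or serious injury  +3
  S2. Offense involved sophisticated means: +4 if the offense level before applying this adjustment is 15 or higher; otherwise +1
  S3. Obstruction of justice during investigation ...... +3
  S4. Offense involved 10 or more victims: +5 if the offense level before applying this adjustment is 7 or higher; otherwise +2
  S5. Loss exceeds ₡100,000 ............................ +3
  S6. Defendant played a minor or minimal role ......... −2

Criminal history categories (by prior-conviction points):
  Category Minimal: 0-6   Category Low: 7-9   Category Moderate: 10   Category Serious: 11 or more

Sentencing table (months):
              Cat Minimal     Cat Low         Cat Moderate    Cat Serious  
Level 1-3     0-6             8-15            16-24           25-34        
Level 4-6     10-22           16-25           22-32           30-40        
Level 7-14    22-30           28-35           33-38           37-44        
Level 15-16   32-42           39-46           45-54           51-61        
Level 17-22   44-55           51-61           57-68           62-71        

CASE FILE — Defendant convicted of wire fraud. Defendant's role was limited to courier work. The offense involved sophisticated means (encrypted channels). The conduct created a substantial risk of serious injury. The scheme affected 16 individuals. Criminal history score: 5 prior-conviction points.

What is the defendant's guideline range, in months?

32-42 months

Base offense level for wire fraud: 8.
S1 applies: 8 + 3 = 11.
S2 applies (level before this adjustment is 11 < 15, so +1): 11 + 1 = 12.
S3 does not apply.
S4 applies (level before this adjustment is 12 ≥ 7, so +5): 12 + 5 = 17.
S5 does not apply.
S6 applies: 17 − 2 = 15.
Final offense level: 15.
Criminal history: 5 prior points → Category Minimal (0-6).
Level 15 falls in the 15-16 band.
Grid: Level 15-16 × Category Minimal = 32-42 months.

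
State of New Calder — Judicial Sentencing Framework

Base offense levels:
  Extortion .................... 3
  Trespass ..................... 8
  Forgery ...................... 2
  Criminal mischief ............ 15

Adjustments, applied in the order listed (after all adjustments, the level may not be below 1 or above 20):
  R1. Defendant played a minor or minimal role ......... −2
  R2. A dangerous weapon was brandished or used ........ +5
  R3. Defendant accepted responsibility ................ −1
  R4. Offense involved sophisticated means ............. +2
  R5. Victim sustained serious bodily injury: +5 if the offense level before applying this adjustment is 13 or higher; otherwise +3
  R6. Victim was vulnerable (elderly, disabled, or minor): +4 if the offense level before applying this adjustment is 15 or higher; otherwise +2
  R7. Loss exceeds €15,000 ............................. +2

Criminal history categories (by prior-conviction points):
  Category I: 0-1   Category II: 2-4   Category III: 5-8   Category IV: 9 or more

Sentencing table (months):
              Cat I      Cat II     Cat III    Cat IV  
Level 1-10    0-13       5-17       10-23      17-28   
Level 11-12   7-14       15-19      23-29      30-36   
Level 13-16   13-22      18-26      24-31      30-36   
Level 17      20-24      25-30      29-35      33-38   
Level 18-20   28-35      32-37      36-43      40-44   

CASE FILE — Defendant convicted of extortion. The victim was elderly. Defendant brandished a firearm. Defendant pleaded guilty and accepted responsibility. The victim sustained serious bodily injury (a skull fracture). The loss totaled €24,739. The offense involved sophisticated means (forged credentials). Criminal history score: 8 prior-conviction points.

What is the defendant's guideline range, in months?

Base offense level for extortion: 3.
R1 does not apply.
R2 applies: 3 + 5 = 8.
R3 applies: 8 − 1 = 7.
R4 applies: 7 + 2 = 9.
R5 applies (level before this adjustment is 9 < 13, so +3): 9 + 3 = 12.
R6 applies (level before this adjustment is 12 < 15, so +2): 12 + 2 = 14.
R7 applies: 14 + 2 = 16.
Final offense level: 16.
Criminal history: 8 prior points → Category III (5-8).
Level 16 falls in the 13-16 band.
Grid: Level 13-16 × Category III = 24-31 months.

24-31 months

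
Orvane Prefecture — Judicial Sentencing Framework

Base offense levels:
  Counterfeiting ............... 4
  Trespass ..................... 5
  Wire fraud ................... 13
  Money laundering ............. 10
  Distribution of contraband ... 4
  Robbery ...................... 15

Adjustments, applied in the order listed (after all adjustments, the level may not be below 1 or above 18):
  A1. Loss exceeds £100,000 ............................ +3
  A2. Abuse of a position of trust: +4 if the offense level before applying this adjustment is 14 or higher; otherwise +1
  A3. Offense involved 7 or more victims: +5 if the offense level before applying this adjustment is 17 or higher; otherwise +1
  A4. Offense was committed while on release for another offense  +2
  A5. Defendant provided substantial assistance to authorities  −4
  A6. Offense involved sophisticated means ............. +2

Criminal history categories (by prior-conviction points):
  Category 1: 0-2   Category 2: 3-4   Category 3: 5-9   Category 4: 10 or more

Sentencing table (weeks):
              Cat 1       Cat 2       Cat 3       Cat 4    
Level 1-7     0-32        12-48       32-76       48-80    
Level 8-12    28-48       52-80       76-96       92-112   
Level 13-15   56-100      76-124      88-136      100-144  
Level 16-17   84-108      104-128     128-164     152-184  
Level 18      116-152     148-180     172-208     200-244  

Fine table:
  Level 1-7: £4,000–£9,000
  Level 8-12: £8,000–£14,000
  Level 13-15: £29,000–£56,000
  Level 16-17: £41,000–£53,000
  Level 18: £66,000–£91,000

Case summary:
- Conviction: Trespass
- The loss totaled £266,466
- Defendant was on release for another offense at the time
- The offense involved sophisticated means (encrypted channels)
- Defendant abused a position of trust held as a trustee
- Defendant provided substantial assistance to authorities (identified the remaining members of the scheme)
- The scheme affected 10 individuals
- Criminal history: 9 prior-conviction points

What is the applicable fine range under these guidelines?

£8,000–£14,000

Base offense level for trespass: 5.
A1 applies: 5 + 3 = 8.
A2 applies (level before this adjustment is 8 < 14, so +1): 8 + 1 = 9.
A3 applies (level before this adjustment is 9 < 17, so +1): 9 + 1 = 10.
A4 applies: 10 + 2 = 12.
A5 applies: 12 − 4 = 8.
A6 applies: 8 + 2 = 10.
Final offense level: 10.
Level 10 falls in the 8-12 band.
Fine table: Level 8-12 → £8,000–£14,000.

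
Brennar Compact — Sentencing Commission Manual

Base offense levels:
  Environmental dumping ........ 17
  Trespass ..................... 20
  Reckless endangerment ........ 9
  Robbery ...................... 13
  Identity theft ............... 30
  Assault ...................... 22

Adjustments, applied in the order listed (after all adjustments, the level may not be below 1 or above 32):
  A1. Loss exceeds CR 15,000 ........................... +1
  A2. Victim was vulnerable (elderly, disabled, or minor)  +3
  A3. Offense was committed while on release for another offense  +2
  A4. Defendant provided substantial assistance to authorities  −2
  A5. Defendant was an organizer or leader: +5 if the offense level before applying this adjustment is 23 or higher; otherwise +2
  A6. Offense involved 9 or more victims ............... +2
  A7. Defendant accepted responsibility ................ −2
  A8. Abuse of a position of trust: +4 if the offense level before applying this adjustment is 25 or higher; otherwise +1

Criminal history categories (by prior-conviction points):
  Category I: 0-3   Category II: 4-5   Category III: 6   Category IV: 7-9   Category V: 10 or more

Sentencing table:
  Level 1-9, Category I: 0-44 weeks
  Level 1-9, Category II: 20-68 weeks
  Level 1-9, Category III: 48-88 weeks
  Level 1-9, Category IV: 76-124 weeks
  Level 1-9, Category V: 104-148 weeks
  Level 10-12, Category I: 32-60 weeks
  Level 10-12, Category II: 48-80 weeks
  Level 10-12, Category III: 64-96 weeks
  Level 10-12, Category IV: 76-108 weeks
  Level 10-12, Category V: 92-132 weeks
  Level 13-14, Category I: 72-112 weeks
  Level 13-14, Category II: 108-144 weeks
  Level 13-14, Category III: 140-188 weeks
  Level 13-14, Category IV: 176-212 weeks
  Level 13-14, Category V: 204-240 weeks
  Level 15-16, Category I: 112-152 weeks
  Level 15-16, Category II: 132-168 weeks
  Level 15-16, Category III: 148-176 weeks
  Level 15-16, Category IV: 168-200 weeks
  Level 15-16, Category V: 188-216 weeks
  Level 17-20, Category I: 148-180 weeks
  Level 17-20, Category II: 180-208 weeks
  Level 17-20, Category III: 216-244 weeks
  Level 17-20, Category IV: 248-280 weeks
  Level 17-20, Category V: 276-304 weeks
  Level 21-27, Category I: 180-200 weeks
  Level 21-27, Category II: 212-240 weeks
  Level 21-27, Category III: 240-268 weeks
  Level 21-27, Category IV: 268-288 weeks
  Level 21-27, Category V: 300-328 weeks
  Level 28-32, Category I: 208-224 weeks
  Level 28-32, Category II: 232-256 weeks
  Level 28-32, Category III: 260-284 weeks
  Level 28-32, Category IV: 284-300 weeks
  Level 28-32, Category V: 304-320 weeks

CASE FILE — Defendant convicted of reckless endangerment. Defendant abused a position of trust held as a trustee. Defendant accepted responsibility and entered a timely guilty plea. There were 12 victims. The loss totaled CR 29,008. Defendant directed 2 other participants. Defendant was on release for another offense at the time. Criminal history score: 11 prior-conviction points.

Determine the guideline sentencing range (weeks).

188-216 weeks

Base offense level for reckless endangerment: 9.
A1 applies: 9 + 1 = 10.
A2 does not apply.
A3 applies: 10 + 2 = 12.
A5 applies (level before this adjustment is 12 < 23, so +2): 12 + 2 = 14.
A6 applies: 14 + 2 = 16.
A7 applies: 16 − 2 = 14.
A8 applies (level before this adjustment is 14 < 25, so +1): 14 + 1 = 15.
Final offense level: 15.
Criminal history: 11 prior points → Category V (10+).
Level 15 falls in the 15-16 band.
Grid: Level 15-16 × Category V = 188-216 weeks.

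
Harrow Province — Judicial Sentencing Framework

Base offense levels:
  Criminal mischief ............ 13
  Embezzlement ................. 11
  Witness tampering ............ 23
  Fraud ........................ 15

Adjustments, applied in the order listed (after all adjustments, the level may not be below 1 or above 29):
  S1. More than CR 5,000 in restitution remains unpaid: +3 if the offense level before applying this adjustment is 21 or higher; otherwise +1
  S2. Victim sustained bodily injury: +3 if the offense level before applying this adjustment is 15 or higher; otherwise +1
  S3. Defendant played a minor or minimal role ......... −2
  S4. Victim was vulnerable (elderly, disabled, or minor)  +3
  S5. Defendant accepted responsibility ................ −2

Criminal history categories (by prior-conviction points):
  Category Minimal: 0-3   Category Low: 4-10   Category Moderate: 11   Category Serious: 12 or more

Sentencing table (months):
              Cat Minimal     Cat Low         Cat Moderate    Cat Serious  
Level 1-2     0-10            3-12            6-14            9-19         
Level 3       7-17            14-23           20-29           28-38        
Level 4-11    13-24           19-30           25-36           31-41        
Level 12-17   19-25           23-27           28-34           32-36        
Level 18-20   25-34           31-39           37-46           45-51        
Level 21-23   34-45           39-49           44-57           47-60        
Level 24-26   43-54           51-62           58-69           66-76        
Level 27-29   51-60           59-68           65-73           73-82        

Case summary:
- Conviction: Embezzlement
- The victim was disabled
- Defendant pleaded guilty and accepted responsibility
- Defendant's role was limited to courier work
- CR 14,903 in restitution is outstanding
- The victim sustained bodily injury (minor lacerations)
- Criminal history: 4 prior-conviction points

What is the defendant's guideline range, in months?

Base offense level for embezzlement: 11.
S1 applies (level before this adjustment is 11 < 21, so +1): 11 + 1 = 12.
S2 applies (level before this adjustment is 12 < 15, so +1): 12 + 1 = 13.
S3 applies: 13 − 2 = 11.
S4 applies: 11 + 3 = 14.
S5 applies: 14 − 2 = 12.
Final offense level: 12.
Criminal history: 4 prior points → Category Low (4-10).
Level 12 falls in the 12-17 band.
Grid: Level 12-17 × Category Low = 23-27 months.

23-27 months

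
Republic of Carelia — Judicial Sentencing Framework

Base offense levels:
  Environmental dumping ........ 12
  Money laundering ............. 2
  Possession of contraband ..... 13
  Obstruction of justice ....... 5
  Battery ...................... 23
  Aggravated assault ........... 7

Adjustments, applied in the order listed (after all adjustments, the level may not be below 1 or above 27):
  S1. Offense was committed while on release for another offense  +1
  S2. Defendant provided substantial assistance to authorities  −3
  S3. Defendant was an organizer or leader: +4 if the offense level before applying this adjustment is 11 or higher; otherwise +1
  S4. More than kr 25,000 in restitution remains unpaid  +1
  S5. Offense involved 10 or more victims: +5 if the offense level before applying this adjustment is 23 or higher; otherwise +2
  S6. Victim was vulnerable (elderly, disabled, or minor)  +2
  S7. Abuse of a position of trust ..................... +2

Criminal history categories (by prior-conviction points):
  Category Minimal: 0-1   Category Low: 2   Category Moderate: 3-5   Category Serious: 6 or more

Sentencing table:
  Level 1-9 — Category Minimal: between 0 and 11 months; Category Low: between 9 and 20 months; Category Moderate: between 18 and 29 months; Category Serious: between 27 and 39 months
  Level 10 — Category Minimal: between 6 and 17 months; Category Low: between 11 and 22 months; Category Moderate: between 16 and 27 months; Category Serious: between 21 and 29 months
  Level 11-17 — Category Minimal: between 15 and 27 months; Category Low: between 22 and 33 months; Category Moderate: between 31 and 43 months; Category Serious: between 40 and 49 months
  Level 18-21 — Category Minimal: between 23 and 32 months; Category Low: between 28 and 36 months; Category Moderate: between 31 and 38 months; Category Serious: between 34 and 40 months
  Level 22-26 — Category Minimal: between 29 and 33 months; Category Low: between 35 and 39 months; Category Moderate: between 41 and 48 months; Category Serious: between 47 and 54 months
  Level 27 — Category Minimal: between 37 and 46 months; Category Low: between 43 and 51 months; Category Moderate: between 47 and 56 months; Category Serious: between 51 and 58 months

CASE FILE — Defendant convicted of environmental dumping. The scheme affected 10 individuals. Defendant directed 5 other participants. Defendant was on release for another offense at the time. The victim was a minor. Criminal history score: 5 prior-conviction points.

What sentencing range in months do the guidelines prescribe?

Base offense level for environmental dumping: 12.
S1 applies: 12 + 1 = 13.
S2 does not apply.
S3 applies (level before this adjustment is 13 ≥ 11, so +4): 13 + 4 = 17.
S5 applies (level before this adjustment is 17 < 23, so +2): 17 + 2 = 19.
S6 applies: 19 + 2 = 21.
S7 does not apply.
Final offense level: 21.
Criminal history: 5 prior points → Category Moderate (3-5).
Level 21 falls in the 18-21 band.
Grid: Level 18-21 × Category Moderate = 31-38 months.

31-38 months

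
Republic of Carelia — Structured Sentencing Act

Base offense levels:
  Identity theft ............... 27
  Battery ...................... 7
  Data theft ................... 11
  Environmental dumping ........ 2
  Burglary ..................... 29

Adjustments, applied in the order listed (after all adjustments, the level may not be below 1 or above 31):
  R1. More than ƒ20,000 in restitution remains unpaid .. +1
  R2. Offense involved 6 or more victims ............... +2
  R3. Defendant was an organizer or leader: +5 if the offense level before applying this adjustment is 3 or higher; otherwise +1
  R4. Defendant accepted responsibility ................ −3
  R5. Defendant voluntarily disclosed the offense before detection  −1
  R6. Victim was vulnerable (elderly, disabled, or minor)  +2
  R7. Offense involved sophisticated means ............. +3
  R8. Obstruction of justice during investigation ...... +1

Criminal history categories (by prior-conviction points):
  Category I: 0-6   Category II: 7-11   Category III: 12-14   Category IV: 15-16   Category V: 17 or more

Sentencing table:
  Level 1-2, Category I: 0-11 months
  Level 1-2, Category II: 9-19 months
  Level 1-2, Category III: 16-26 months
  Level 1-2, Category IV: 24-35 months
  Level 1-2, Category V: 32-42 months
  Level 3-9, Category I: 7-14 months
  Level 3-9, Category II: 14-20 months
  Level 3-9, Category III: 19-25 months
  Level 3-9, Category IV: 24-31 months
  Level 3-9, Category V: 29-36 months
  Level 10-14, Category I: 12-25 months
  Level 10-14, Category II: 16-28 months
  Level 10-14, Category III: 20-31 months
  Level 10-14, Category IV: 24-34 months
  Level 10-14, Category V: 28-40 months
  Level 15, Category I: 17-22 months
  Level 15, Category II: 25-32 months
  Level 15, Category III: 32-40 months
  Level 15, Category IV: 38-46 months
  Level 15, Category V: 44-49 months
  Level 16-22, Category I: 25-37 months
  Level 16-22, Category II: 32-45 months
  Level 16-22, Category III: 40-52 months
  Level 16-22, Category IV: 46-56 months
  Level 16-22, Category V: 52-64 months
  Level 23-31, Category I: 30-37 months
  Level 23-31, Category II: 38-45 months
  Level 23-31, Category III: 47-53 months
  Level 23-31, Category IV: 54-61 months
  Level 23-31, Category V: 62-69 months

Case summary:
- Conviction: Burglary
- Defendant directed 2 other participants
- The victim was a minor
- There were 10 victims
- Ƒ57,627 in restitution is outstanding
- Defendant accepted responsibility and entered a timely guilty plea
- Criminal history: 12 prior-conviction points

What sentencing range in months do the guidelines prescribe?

47-53 months

Base offense level for burglary: 29.
R1 applies: 29 + 1 = 30.
R2 applies: 30 + 2 = 32.
R3 applies (level before this adjustment is 32 ≥ 3, so +5): 32 + 5 = 37.
R4 applies: 37 − 3 = 34.
R5 does not apply.
R6 applies: 34 + 2 = 36.
R7 does not apply.
R8 does not apply.
Level 36 exceeds the maximum of 31; capped at 31.
Final offense level: 31.
Criminal history: 12 prior points → Category III (12-14).
Level 31 falls in the 23-31 band.
Grid: Level 23-31 × Category III = 47-53 months.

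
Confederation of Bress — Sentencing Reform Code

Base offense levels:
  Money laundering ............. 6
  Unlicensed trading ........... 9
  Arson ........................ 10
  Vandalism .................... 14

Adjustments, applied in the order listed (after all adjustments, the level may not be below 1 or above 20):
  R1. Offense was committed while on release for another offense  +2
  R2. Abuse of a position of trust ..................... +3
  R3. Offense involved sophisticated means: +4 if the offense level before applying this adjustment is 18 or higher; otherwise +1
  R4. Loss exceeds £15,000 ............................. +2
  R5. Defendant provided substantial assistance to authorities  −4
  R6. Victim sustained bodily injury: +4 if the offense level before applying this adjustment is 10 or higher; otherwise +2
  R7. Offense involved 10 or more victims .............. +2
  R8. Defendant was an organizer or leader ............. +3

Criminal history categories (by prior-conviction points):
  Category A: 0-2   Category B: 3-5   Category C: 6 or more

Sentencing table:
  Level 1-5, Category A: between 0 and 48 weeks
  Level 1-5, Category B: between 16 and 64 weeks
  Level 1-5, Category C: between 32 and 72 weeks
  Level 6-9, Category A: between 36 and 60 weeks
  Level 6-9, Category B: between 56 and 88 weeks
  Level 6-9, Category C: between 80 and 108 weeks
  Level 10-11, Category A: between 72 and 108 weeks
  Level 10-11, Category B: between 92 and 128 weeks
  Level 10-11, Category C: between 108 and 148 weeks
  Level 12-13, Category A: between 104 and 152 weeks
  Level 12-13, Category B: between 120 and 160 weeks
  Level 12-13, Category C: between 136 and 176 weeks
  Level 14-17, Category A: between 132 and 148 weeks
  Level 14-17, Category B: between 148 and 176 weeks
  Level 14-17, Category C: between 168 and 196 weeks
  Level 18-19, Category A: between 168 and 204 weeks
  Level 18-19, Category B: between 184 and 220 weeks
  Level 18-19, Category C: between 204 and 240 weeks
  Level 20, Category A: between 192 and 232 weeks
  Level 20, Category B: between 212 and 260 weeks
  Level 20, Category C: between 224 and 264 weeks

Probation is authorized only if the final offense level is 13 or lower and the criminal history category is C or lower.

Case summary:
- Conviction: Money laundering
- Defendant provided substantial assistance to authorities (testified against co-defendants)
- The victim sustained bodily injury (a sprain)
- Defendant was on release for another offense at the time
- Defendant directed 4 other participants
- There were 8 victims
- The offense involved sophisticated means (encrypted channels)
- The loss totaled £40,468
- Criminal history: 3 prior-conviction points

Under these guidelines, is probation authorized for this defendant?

Base offense level for money laundering: 6.
R1 applies: 6 + 2 = 8.
R2 does not apply.
R3 applies (level before this adjustment is 8 < 18, so +1): 8 + 1 = 9.
R4 applies: 9 + 2 = 11.
R5 applies: 11 − 4 = 7.
R6 applies (level before this adjustment is 7 < 10, so +2): 7 + 2 = 9.
R8 applies: 9 + 3 = 12.
Final offense level: 12.
Criminal history: 3 prior points → Category B (3-5).
Level 12 falls in the 12-13 band.
Grid: Level 12-13 × Category B = 120-160 weeks.
Probation check: level 12 ≤ 13 and category B ≤ C → eligible.

Yes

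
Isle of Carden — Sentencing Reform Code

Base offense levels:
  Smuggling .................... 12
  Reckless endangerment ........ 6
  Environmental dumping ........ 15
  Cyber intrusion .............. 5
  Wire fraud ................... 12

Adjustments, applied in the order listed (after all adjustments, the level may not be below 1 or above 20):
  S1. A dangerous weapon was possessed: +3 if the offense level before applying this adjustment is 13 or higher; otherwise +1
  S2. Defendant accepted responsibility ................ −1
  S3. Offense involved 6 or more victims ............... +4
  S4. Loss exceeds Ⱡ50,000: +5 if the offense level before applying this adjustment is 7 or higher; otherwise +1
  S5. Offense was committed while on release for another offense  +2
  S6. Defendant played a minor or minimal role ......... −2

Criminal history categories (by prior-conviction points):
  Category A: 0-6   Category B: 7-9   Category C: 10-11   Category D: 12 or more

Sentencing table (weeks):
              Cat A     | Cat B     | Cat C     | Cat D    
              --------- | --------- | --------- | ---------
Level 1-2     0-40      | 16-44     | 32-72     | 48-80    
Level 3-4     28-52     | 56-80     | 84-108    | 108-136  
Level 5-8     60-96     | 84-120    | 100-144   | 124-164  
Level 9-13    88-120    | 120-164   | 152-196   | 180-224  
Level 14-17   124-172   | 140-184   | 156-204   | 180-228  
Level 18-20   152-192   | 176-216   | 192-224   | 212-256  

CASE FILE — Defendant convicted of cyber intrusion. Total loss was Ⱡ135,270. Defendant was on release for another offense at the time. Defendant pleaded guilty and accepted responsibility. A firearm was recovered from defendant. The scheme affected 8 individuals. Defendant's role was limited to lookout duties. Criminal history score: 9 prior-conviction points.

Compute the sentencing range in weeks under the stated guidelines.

Base offense level for cyber intrusion: 5.
S1 applies (level before this adjustment is 5 < 13, so +1): 5 + 1 = 6.
S2 applies: 6 − 1 = 5.
S3 applies: 5 + 4 = 9.
S4 applies (level before this adjustment is 9 ≥ 7, so +5): 9 + 5 = 14.
S5 applies: 14 + 2 = 16.
S6 applies: 16 − 2 = 14.
Final offense level: 14.
Criminal history: 9 prior points → Category B (7-9).
Level 14 falls in the 14-17 band.
Grid: Level 14-17 × Category B = 140-184 weeks.

140-184 weeks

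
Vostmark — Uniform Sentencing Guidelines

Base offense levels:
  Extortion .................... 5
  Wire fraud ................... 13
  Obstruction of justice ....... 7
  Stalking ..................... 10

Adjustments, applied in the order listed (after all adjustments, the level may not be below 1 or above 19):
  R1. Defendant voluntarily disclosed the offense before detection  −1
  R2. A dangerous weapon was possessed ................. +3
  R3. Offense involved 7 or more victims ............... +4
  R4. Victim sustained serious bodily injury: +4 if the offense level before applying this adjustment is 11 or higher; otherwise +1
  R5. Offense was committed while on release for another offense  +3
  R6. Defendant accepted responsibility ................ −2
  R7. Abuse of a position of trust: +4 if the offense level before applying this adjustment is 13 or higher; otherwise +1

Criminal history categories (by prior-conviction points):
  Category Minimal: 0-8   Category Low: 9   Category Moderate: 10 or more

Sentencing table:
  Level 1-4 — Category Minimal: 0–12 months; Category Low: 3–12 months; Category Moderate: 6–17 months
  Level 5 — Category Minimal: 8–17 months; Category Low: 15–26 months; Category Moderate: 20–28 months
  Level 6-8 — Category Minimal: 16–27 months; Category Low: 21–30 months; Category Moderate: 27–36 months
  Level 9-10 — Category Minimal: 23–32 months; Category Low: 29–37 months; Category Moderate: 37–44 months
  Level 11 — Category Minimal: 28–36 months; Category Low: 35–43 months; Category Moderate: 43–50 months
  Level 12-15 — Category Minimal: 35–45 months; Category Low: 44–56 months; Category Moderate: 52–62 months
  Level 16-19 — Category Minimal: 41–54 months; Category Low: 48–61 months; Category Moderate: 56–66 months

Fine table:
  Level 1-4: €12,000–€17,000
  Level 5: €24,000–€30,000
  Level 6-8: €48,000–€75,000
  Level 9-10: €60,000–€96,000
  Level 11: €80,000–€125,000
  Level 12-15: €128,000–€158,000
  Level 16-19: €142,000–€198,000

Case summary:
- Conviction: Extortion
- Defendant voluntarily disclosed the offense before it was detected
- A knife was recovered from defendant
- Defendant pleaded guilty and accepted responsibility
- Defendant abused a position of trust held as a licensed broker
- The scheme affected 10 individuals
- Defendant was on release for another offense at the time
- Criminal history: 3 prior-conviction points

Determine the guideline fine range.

€128,000–€158,000

Base offense level for extortion: 5.
R1 applies: 5 − 1 = 4.
R2 applies: 4 + 3 = 7.
R3 applies: 7 + 4 = 11.
R4 does not apply.
R5 applies: 11 + 3 = 14.
R6 applies: 14 − 2 = 12.
R7 applies (level before this adjustment is 12 < 13, so +1): 12 + 1 = 13.
Final offense level: 13.
Level 13 falls in the 12-15 band.
Fine table: Level 12-15 → €128,000–€158,000.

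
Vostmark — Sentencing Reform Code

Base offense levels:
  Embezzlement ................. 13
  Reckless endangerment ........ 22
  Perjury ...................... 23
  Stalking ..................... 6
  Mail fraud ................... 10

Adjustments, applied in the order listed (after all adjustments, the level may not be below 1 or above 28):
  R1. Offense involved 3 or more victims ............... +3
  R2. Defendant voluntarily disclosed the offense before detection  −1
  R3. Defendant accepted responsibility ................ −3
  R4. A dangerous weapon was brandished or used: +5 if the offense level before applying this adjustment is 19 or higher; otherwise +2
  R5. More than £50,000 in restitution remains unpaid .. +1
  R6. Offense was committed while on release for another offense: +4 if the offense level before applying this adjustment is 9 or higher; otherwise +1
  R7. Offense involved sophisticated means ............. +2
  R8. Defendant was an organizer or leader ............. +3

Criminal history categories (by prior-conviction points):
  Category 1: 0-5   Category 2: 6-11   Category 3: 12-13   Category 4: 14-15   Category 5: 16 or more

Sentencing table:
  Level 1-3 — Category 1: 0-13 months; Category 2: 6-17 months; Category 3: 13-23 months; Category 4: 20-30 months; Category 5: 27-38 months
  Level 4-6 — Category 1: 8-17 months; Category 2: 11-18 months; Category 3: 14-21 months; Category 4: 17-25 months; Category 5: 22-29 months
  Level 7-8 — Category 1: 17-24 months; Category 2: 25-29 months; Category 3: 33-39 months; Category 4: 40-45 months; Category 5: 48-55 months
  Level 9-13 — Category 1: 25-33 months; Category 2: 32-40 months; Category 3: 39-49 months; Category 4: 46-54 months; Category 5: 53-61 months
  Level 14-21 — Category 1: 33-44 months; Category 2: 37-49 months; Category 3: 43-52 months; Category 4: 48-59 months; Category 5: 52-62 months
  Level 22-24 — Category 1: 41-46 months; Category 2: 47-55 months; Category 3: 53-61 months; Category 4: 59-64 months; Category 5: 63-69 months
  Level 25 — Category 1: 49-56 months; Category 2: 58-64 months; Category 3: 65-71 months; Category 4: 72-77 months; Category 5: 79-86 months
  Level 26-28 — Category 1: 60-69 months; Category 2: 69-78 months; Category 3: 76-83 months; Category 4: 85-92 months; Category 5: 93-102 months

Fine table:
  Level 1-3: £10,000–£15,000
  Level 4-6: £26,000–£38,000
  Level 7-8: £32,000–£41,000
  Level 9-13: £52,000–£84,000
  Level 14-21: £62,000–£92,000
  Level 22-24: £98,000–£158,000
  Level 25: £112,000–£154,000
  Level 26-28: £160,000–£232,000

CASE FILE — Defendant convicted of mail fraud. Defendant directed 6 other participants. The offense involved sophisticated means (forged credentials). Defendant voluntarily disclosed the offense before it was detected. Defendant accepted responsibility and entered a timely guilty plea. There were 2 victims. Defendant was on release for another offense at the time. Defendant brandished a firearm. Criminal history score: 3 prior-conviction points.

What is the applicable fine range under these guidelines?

£62,000–£92,000

Base offense level for mail fraud: 10.
R2 applies: 10 − 1 = 9.
R3 applies: 9 − 3 = 6.
R4 applies (level before this adjustment is 6 < 19, so +2): 6 + 2 = 8.
R6 applies (level before this adjustment is 8 < 9, so +1): 8 + 1 = 9.
R7 applies: 9 + 2 = 11.
R8 applies: 11 + 3 = 14.
Final offense level: 14.
Level 14 falls in the 14-21 band.
Fine table: Level 14-21 → £62,000–£92,000.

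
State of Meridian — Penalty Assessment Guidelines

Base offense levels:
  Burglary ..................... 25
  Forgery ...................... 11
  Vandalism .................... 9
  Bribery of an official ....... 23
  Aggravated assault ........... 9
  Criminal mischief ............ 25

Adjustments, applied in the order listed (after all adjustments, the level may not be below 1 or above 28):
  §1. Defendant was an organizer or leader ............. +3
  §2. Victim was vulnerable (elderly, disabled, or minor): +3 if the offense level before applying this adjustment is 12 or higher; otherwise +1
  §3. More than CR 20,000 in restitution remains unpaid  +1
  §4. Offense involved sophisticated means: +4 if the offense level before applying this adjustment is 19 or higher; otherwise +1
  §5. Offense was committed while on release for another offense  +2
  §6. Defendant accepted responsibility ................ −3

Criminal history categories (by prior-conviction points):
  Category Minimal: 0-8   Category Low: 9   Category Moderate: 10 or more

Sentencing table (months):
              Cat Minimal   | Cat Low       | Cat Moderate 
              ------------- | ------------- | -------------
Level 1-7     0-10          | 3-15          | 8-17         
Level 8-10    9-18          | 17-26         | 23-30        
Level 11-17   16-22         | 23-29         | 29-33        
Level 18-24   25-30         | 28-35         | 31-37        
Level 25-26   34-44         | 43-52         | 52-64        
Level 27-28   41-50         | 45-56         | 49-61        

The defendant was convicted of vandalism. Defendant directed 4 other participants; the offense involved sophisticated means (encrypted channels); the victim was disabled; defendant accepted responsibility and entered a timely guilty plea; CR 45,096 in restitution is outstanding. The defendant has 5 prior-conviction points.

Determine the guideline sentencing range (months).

Base offense level for vandalism: 9.
§1 applies: 9 + 3 = 12.
§2 applies (level before this adjustment is 12 ≥ 12, so +3): 12 + 3 = 15.
§3 applies: 15 + 1 = 16.
§4 applies (level before this adjustment is 16 < 19, so +1): 16 + 1 = 17.
§5 does not apply.
§6 applies: 17 − 3 = 14.
Final offense level: 14.
Criminal history: 5 prior points → Category Minimal (0-8).
Level 14 falls in the 11-17 band.
Grid: Level 11-17 × Category Minimal = 16-22 months.

16-22 months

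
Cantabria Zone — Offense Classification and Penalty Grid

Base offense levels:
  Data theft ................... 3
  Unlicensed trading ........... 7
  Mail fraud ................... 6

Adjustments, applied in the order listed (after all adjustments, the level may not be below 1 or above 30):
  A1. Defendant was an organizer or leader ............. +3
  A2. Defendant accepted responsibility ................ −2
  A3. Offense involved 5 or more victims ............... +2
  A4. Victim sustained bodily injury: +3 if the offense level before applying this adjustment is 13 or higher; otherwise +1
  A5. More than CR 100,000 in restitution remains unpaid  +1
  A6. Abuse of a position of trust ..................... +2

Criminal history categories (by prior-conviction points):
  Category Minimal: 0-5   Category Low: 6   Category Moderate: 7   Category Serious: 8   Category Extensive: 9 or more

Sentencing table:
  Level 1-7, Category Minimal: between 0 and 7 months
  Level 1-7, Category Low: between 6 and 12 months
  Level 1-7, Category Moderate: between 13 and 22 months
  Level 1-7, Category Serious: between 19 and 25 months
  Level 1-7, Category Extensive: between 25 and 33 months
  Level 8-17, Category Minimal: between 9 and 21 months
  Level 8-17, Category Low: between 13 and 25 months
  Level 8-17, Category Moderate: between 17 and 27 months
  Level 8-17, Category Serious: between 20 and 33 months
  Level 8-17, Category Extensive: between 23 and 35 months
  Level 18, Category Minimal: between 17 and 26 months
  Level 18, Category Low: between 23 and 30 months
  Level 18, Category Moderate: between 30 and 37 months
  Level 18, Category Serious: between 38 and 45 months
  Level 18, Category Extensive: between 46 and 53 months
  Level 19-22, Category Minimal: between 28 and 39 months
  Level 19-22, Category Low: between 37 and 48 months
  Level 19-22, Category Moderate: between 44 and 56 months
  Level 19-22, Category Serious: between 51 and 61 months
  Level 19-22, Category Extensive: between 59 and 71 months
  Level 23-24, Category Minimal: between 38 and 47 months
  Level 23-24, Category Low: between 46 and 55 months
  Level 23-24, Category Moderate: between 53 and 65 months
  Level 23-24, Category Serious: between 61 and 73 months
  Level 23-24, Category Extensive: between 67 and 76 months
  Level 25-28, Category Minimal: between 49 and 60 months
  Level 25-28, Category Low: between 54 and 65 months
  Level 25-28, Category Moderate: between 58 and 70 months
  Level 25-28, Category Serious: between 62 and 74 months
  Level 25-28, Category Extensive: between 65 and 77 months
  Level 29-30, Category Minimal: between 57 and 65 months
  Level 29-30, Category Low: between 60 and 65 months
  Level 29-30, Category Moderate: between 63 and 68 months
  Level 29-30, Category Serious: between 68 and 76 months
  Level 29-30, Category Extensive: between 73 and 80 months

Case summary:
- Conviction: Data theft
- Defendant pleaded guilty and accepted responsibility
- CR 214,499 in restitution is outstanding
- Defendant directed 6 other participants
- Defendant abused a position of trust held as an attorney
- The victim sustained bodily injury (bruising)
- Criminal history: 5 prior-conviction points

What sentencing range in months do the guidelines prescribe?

Base offense level for data theft: 3.
A1 applies: 3 + 3 = 6.
A2 applies: 6 − 2 = 4.
A3 does not apply.
A4 applies (level before this adjustment is 4 < 13, so +1): 4 + 1 = 5.
A5 applies: 5 + 1 = 6.
A6 applies: 6 + 2 = 8.
Final offense level: 8.
Criminal history: 5 prior points → Category Minimal (0-5).
Level 8 falls in the 8-17 band.
Grid: Level 8-17 × Category Minimal = 9-21 months.

9-21 months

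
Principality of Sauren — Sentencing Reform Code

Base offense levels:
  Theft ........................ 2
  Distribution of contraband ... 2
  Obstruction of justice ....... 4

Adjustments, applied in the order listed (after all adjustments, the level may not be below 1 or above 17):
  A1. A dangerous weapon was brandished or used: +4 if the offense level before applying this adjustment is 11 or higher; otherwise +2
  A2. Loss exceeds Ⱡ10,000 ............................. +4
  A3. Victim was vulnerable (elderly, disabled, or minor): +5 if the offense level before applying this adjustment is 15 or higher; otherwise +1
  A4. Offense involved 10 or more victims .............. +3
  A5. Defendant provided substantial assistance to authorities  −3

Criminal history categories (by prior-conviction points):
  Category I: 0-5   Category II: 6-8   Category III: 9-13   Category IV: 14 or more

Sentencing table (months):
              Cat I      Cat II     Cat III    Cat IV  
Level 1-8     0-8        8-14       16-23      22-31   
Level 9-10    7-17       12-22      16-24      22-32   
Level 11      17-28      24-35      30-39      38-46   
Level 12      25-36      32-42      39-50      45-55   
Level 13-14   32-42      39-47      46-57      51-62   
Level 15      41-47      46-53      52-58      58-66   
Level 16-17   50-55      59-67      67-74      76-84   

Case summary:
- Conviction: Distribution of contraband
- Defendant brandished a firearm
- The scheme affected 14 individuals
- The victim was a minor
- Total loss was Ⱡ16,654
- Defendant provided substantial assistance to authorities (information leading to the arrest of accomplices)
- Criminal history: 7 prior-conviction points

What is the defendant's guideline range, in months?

12-22 months

Base offense level for distribution of contraband: 2.
A1 applies (level before this adjustment is 2 < 11, so +2): 2 + 2 = 4.
A2 applies: 4 + 4 = 8.
A3 applies (level before this adjustment is 8 < 15, so +1): 8 + 1 = 9.
A4 applies: 9 + 3 = 12.
A5 applies: 12 − 3 = 9.
Final offense level: 9.
Criminal history: 7 prior points → Category II (6-8).
Level 9 falls in the 9-10 band.
Grid: Level 9-10 × Category II = 12-22 months.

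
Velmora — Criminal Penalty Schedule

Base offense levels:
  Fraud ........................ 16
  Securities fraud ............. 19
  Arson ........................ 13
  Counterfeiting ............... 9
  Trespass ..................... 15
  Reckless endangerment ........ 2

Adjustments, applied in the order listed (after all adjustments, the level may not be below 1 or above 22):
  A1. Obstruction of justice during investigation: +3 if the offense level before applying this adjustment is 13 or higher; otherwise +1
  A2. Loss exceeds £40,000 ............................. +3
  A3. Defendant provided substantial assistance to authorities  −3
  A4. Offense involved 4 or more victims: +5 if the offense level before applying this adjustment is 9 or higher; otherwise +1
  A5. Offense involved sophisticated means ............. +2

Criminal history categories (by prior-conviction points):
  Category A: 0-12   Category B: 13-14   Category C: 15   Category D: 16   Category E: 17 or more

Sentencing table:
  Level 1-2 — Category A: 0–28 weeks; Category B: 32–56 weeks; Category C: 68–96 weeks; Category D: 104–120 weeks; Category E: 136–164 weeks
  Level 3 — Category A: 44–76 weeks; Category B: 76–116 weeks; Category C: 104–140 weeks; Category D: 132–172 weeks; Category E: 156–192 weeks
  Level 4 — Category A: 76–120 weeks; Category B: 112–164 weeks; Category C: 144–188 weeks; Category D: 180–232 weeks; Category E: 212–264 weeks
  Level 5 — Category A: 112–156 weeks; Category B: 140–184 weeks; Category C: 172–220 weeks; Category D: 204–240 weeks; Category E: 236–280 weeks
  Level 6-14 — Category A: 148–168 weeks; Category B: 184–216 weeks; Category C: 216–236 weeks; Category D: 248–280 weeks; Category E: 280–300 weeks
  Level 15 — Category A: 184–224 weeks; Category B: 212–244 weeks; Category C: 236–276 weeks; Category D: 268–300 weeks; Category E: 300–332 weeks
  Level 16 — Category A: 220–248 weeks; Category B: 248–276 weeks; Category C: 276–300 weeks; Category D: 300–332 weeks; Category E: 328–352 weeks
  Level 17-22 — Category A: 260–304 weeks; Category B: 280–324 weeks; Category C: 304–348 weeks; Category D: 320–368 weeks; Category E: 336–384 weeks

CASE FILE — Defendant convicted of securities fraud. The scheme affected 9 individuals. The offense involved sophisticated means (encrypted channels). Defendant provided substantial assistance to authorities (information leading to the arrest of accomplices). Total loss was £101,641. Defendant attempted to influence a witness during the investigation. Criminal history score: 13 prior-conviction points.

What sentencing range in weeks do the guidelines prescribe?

Base offense level for securities fraud: 19.
A1 applies (level before this adjustment is 19 ≥ 13, so +3): 19 + 3 = 22.
A2 applies: 22 + 3 = 25.
A3 applies: 25 − 3 = 22.
A4 applies (level before this adjustment is 22 ≥ 9, so +5): 22 + 5 = 27.
A5 applies: 27 + 2 = 29.
Level 29 exceeds the maximum of 22; capped at 22.
Final offense level: 22.
Criminal history: 13 prior points → Category B (13-14).
Level 22 falls in the 17-22 band.
Grid: Level 17-22 × Category B = 280-324 weeks.

280-324 weeks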